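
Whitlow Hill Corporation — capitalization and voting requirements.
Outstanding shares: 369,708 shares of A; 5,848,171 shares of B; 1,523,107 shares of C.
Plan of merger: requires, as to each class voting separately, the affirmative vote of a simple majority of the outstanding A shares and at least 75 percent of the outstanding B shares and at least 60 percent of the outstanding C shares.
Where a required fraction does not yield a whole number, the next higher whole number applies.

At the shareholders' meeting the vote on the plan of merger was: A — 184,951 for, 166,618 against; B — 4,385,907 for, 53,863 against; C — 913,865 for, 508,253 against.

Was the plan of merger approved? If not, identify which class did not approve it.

Not approved — the B shares did not give the required vote.

A: a majority of 369708 is 184855; 184,855 required, 184,951 in favor — approved.
B: 3/4 of 5848171 = 4386128.25, rounded up to 4386129; 4,386,129 required, 4,385,907 in favor — not approved.
C: 3/5 of 1523107 = 913864.20, rounded up to 913865; 913,865 required, 913,865 in favor — approved.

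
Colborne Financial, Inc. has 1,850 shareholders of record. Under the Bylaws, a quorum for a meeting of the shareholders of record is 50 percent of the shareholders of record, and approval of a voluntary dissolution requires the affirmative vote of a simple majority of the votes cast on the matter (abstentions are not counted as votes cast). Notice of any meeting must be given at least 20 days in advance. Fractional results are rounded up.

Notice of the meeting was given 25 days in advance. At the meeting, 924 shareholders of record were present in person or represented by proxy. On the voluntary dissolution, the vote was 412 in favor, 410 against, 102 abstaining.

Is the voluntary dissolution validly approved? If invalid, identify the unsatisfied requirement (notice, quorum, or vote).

Notice: 25 days given; 20 required. Satisfied.
Quorum: 50% of 1,850 = 925; 924 present. Not satisfied.
Vote: requires a majority of the votes cast (924 − 102 abstaining = 822); a majority of 822 is 412, so 412 needed; 412 in favor. Satisfied.

Invalid — quorum requirement not satisfied.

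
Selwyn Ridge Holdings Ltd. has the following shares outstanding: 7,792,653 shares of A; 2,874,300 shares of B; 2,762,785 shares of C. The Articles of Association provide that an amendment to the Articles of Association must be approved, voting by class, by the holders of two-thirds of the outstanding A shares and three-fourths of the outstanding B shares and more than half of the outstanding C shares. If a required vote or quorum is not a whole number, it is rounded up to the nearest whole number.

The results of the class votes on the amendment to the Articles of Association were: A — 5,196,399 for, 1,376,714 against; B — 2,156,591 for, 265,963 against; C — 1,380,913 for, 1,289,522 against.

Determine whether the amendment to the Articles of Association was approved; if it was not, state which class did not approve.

A: 2/3 of 7792653 = 5195102; 5,195,102 required, 5,196,399 in favor — approved.
B: 3/4 of 2874300 = 2155725; 2,155,725 required, 2,156,591 in favor — approved.
C: a majority of 2762785 is 1381393; 1,381,393 required, 1,380,913 in favor — not approved.

Not approved — the C shares did not give the required vote.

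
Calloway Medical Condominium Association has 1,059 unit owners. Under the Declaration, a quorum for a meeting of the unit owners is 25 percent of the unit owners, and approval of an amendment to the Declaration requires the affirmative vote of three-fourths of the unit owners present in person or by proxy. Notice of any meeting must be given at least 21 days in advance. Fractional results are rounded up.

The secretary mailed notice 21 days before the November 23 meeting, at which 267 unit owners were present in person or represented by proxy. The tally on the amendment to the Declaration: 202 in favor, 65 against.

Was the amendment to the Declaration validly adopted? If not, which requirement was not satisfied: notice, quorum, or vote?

Notice: 21 days given; 21 required. Satisfied.
Quorum: 25% of 1,059 = 264.75, rounded up to 265; 267 present. Satisfied.
Vote: requires three-fourths of those present (267); 3/4 of 267 = 200.25, rounded up to 201, so 201 needed; 202 in favor. Satisfied.

Valid — all requirements satisfied.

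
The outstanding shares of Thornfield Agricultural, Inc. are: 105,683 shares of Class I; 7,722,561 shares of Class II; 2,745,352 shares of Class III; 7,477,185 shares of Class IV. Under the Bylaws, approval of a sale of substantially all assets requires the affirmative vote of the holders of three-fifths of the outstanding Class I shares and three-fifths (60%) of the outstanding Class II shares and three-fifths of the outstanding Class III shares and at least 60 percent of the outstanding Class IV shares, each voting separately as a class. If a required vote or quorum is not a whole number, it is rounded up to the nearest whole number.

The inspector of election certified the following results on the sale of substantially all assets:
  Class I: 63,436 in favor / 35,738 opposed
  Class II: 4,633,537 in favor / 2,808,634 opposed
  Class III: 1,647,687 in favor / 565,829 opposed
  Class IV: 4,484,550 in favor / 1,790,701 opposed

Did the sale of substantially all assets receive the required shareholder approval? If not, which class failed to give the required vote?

Not approved — the Class IV shares did not give the required vote.

Class I: 3/5 of 105683 = 63409.80, rounded up to 63410; 63,410 required, 63,436 in favor — approved.
Class II: 3/5 of 7722561 = 4633536.60, rounded up to 4633537; 4,633,537 required, 4,633,537 in favor — approved.
Class III: 3/5 of 2745352 = 1647211.20, rounded up to 1647212; 1,647,212 required, 1,647,687 in favor — approved.
Class IV: 3/5 of 7477185 = 4486311; 4,486,311 required, 4,484,550 in favor — not approved.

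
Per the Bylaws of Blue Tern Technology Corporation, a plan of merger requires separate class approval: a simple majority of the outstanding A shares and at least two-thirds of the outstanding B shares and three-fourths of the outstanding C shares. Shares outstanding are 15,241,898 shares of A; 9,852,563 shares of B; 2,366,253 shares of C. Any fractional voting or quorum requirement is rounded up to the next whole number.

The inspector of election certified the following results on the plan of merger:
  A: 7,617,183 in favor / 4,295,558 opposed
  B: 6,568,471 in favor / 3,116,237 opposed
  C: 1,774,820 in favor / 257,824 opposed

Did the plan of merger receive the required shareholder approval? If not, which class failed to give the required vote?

Not approved — the A shares did not give the required vote.

A: a majority of 15241898 is 7620950; 7,620,950 required, 7,617,183 in favor — not approved.
B: 2/3 of 9852563 = 6568375.33, rounded up to 6568376; 6,568,376 required, 6,568,471 in favor — approved.
C: 3/4 of 2366253 = 1774689.75, rounded up to 1774690; 1,774,690 required, 1,774,820 in favor — approved.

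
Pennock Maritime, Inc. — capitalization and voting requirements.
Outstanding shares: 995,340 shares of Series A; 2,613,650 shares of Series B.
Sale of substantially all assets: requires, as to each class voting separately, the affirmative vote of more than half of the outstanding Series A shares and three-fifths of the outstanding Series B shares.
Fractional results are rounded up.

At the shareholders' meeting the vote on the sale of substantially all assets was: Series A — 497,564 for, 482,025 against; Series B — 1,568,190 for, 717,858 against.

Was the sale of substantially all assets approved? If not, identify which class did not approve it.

Series A: a majority of 995340 is 497671; 497,671 required, 497,564 in favor — not approved.
Series B: 3/5 of 2613650 = 1568190; 1,568,190 required, 1,568,190 in favor — approved.

Not approved — the Series A shares did not give the required vote.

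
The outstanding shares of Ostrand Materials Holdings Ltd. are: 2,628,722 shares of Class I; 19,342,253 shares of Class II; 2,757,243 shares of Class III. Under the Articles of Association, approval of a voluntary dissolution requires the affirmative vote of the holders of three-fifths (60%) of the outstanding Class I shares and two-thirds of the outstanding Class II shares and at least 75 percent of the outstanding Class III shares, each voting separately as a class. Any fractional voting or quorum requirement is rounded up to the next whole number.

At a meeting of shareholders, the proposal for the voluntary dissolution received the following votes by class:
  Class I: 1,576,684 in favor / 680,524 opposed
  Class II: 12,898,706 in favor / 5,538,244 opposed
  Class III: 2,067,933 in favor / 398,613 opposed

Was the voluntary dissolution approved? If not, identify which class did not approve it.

Not approved — the Class I shares did not give the required vote.

Class I: 3/5 of 2628722 = 1577233.20, rounded up to 1577234; 1,577,234 required, 1,576,684 in favor — not approved.
Class II: 2/3 of 19342253 = 12894835.33, rounded up to 12894836; 12,894,836 required, 12,898,706 in favor — approved.
Class III: 3/4 of 2757243 = 2067932.25, rounded up to 2067933; 2,067,933 required, 2,067,933 in favor — approved.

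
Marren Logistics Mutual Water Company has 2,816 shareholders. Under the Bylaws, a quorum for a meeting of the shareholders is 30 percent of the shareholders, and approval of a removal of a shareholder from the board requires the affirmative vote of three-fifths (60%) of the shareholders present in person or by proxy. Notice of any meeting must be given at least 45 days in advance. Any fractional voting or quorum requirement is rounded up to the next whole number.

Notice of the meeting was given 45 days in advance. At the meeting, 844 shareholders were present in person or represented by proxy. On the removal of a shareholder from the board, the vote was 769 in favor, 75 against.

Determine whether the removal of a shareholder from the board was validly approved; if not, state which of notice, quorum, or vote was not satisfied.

Notice: 45 days given; 45 required. Satisfied.
Quorum: 30% of 2,816 = 844.80, rounded up to 845; 844 present. Not satisfied.
Vote: requires three-fifths of those present (844); 3/5 of 844 = 506.40, rounded up to 507, so 507 needed; 769 in favor. Satisfied.

Invalid — quorum requirement not satisfied.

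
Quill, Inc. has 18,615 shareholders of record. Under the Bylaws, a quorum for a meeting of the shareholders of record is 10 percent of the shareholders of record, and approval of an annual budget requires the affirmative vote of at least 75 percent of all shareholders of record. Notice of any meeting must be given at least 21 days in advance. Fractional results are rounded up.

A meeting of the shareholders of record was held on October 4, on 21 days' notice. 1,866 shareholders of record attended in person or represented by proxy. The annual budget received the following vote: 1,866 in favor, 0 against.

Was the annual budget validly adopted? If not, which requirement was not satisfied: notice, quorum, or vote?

Invalid — vote requirement not satisfied.

Notice: 21 days given; 21 required. Satisfied.
Quorum: 10% of 18,615 = 1,861.50, rounded up to 1,862; 1,866 present. Satisfied.
Vote: requires three-fourths of all shareholders of record (18,615); 3/4 of 18615 = 13961.25, rounded up to 13962, so 13,962 needed; 1,866 in favor. Not satisfied.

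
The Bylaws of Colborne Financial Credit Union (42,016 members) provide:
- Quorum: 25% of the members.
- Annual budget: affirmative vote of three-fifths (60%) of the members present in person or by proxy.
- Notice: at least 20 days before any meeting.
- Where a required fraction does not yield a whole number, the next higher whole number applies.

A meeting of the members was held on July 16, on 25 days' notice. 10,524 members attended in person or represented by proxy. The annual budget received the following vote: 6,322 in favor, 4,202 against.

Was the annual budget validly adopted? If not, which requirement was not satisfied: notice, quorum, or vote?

Notice: 25 days given; 20 required. Satisfied.
Quorum: 25% of 42,016 = 10,504; 10,524 present. Satisfied.
Vote: requires three-fifths of those present (10,524); 3/5 of 10524 = 6314.40, rounded up to 6315, so 6,315 needed; 6,322 in favor. Satisfied.

Valid — all requirements satisfied.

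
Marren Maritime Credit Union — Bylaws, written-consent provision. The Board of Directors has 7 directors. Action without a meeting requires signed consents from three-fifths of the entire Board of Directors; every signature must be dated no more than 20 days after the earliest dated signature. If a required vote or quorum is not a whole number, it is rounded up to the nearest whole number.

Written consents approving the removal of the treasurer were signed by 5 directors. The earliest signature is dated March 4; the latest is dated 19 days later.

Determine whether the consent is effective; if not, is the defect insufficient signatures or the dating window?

Signatures required: three-fifths of 7 — 3/5 of 7 = 4.20, rounded up to 5, so 5 needed; 5 signed. Sufficient.
Dating window: the latest signature is 19 days after the earliest; the limit is 20 days. Within the window.

Effective — both the signature and dating-window requirements are satisfied.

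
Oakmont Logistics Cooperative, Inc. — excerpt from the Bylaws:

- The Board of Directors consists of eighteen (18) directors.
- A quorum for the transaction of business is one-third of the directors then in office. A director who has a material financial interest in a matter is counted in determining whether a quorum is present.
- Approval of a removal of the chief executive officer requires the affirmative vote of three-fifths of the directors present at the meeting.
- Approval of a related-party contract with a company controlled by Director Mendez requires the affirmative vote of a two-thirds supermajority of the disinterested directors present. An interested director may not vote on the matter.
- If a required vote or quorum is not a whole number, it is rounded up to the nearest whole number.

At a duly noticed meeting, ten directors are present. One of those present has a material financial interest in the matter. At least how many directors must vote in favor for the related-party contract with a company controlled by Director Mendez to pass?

The related-party contract with a company controlled by Director Mendez requires two-thirds of the disinterested directors present (10 − 1 = 9).
2/3 of 9 = 6.

6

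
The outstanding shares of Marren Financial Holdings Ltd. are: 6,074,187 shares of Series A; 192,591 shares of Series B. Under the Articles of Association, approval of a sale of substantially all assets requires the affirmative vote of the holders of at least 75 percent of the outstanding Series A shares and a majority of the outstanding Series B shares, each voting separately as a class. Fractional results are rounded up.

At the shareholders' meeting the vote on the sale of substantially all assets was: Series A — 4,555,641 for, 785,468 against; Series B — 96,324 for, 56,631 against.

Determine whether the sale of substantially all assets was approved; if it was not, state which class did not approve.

Approved — every class gave the required vote.

Series A: 3/4 of 6074187 = 4555640.25, rounded up to 4555641; 4,555,641 required, 4,555,641 in favor — approved.
Series B: a majority of 192591 is 96296; 96,296 required, 96,324 in favor — approved.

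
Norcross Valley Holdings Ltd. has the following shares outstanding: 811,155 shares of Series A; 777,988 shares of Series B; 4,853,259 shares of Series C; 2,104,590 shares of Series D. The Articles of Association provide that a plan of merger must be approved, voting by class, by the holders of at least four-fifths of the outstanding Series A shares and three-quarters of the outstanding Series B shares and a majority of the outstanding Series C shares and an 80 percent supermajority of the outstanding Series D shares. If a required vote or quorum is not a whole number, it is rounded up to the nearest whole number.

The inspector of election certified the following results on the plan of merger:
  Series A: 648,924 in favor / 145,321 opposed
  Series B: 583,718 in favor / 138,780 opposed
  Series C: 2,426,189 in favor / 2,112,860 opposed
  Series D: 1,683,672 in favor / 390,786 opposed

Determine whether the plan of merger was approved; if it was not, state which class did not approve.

Not approved — the Series C shares did not give the required vote.

Series A: 4/5 of 811155 = 648924; 648,924 required, 648,924 in favor — approved.
Series B: 3/4 of 777988 = 583491; 583,491 required, 583,718 in favor — approved.
Series C: a majority of 4853259 is 2426630; 2,426,630 required, 2,426,189 in favor — not approved.
Series D: 4/5 of 2104590 = 1683672; 1,683,672 required, 1,683,672 in favor — approved.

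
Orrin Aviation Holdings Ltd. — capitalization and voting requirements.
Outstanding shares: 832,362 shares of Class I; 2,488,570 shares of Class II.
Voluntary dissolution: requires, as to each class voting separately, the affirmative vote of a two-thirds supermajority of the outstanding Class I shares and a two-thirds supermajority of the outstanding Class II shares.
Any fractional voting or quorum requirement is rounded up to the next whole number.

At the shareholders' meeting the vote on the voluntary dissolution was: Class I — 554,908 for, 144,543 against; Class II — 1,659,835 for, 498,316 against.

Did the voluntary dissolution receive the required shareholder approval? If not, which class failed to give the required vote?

Approved — every class gave the required vote.

Class I: 2/3 of 832362 = 554908; 554,908 required, 554,908 in favor — approved.
Class II: 2/3 of 2488570 = 1659046.67, rounded up to 1659047; 1,659,047 required, 1,659,835 in favor — approved.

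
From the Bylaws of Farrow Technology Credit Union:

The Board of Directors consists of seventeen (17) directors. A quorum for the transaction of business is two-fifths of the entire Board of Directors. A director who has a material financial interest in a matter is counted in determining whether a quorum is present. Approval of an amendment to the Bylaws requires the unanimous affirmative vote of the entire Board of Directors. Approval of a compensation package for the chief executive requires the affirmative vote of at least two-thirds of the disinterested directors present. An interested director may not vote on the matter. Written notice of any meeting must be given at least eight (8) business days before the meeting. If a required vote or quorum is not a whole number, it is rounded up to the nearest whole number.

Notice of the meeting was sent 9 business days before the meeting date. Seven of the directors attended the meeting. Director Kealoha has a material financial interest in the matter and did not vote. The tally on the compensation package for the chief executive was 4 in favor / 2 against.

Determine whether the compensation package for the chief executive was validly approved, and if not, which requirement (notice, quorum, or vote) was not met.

Valid — all requirements satisfied.

Notice: 9 business days given; 8 required (9 ≥ 8). Satisfied.
Quorum: 7 present (interested directors count toward quorum); quorum is 7. Satisfied.
Vote: the compensation package for the chief executive requires two-thirds of the disinterested directors present (7 − 1 = 6). 2/3 of 6 = 4, so 4 affirmative votes are needed; 4 voted in favor. Satisfied.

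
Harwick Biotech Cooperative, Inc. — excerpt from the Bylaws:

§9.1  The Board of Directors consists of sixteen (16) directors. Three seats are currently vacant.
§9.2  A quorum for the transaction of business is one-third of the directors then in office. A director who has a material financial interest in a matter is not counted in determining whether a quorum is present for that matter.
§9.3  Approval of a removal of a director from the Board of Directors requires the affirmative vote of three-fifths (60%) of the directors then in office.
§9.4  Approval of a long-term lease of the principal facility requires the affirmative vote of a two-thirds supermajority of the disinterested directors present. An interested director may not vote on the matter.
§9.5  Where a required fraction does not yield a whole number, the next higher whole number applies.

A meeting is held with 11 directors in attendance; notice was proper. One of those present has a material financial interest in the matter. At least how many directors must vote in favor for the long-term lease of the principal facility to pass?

The long-term lease of the principal facility requires two-thirds of the disinterested directors present (11 − 1 = 10).
2/3 of 10 = 6.67, rounded up to 7.

7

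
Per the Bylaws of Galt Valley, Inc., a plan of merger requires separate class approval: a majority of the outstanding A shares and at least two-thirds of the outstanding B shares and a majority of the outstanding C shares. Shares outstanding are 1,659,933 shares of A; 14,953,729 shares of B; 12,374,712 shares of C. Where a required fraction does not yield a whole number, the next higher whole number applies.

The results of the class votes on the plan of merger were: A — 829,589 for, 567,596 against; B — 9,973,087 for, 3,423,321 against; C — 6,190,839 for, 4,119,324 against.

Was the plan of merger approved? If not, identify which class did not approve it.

Not approved — the A shares did not give the required vote.

A: a majority of 1659933 is 829967; 829,967 required, 829,589 in favor — not approved.
B: 2/3 of 14953729 = 9969152.67, rounded up to 9969153; 9,969,153 required, 9,973,087 in favor — approved.
C: a majority of 12374712 is 6187357; 6,187,357 required, 6,190,839 in favor — approved.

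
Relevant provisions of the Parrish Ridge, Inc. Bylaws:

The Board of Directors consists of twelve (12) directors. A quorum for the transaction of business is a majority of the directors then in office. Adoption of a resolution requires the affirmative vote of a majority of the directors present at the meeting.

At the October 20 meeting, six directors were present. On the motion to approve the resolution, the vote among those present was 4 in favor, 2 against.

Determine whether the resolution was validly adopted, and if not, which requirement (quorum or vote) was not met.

Quorum: 6 present; quorum is 7. Not satisfied.
Vote: the resolution requires a majority of the directors present (6). A majority of 6 is 4, so 4 affirmative votes are needed; 4 voted in favor. Satisfied. (Moot — without a quorum no business can be validly transacted.)

Invalid — quorum requirement not satisfied.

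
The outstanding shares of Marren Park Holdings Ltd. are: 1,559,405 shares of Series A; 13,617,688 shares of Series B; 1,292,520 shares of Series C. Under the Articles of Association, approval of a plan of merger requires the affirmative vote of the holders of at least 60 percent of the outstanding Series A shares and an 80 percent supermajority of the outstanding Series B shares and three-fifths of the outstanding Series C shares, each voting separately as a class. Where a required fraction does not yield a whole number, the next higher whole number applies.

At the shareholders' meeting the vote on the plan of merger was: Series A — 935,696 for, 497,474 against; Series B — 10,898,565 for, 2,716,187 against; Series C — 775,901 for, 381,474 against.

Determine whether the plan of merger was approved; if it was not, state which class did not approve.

Series A: 3/5 of 1559405 = 935643; 935,643 required, 935,696 in favor — approved.
Series B: 4/5 of 13617688 = 10894150.40, rounded up to 10894151; 10,894,151 required, 10,898,565 in favor — approved.
Series C: 3/5 of 1292520 = 775512; 775,512 required, 775,901 in favor — approved.

Approved — every class gave the required vote.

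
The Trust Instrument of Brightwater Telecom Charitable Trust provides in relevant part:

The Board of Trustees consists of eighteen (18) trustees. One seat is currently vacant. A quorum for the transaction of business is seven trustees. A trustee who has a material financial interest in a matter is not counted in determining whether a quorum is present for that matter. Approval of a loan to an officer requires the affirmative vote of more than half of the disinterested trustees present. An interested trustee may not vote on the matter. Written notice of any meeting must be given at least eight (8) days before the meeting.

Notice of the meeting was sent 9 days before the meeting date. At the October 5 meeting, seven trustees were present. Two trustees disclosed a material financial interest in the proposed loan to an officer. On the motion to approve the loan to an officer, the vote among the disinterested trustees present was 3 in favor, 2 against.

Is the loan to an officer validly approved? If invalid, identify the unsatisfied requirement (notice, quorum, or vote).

Notice: 9 days given; 8 required (9 ≥ 8). Satisfied.
Quorum: 7 present, but the 2 interested trustees do not count, leaving 5. Quorum is 7. Not satisfied.
Vote: the loan to an officer requires a majority of the disinterested trustees present (7 − 2 = 5). A majority of 5 is 3, so 3 affirmative votes are needed; 3 voted in favor. Satisfied. (Moot — without a quorum no business can be validly transacted.)

Invalid — quorum requirement not satisfied.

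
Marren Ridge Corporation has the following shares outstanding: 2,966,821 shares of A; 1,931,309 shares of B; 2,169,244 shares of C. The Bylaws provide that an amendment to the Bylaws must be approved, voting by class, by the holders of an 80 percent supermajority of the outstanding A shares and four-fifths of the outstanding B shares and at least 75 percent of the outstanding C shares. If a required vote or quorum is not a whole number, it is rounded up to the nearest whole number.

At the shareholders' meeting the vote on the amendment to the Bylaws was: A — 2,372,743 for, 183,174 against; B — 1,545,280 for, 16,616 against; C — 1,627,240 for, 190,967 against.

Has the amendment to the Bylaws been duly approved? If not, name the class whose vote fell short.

Not approved — the A shares did not give the required vote.

A: 4/5 of 2966821 = 2373456.80, rounded up to 2373457; 2,373,457 required, 2,372,743 in favor — not approved.
B: 4/5 of 1931309 = 1545047.20, rounded up to 1545048; 1,545,048 required, 1,545,280 in favor — approved.
C: 3/4 of 2169244 = 1626933; 1,626,933 required, 1,627,240 in favor — approved.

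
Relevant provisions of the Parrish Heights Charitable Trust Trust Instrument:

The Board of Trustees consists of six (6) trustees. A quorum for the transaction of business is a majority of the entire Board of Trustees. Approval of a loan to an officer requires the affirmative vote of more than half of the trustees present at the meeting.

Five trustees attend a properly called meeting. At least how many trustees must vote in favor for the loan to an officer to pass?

The loan to an officer requires a majority of the trustees present (5).
A majority of 5 is 3.

3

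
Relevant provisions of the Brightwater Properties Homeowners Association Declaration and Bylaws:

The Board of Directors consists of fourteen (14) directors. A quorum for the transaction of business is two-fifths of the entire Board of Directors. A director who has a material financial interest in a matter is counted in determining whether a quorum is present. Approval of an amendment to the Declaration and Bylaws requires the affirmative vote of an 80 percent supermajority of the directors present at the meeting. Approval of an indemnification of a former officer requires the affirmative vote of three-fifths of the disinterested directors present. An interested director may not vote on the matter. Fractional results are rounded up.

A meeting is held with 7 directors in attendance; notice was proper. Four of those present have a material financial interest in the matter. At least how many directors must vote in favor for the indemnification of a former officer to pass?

The indemnification of a former officer requires three-fifths of the disinterested directors present (7 − 4 = 3).
3/5 of 3 = 1.80, rounded up to 2.

2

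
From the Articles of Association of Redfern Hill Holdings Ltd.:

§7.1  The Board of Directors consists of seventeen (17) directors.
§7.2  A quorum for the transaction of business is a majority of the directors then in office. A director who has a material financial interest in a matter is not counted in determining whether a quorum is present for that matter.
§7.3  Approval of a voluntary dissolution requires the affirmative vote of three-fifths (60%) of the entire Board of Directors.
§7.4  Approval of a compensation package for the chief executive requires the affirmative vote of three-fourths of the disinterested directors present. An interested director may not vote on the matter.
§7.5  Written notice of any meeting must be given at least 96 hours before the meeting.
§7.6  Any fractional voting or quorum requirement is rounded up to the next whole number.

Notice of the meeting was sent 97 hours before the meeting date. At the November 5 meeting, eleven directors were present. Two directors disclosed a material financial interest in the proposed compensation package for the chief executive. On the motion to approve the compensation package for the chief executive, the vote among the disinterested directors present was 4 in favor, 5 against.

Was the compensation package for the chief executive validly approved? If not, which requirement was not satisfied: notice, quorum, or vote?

Notice: 97 hours given; 96 required (97 ≥ 96). Satisfied.
Quorum: 11 present, but the 2 interested directors do not count, leaving 9. Quorum is 9. Satisfied.
Vote: the compensation package for the chief executive requires three-fourths of the disinterested directors present (11 − 2 = 9). 3/4 of 9 = 6.75, rounded up to 7, so 7 affirmative votes are needed; 4 voted in favor. Not satisfied.

Invalid — vote requirement not satisfied.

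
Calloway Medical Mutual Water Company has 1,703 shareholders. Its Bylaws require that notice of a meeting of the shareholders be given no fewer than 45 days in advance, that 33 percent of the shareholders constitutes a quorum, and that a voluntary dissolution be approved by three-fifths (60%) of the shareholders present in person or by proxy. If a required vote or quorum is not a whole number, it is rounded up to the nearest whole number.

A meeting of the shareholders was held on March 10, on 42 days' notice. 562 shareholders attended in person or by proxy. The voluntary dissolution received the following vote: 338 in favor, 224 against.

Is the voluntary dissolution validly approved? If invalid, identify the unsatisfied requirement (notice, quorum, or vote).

Notice: 42 days given; 45 required. Not satisfied.
Quorum: 33% of 1,703 = 561.99, rounded up to 562; 562 present. Satisfied.
Vote: requires three-fifths of those present (562); 3/5 of 562 = 337.20, rounded up to 338, so 338 needed; 338 in favor. Satisfied.

Invalid — notice requirement not satisfied.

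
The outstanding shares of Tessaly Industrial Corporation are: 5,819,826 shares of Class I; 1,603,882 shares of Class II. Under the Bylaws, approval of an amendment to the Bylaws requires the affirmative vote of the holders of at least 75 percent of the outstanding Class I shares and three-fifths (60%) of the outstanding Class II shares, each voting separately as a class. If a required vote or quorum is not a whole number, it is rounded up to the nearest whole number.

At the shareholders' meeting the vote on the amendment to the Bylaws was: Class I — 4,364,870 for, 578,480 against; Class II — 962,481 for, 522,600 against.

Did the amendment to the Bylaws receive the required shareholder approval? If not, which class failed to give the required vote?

Approved — every class gave the required vote.

Class I: 3/4 of 5819826 = 4364869.50, rounded up to 4364870; 4,364,870 required, 4,364,870 in favor — approved.
Class II: 3/5 of 1603882 = 962329.20, rounded up to 962330; 962,330 required, 962,481 in favor — approved.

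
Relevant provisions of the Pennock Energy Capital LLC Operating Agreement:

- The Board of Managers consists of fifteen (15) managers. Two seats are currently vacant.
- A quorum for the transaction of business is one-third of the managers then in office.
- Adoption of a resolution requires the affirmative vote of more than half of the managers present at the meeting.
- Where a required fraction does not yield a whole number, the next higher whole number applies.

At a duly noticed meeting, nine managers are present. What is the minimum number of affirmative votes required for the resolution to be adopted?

The resolution requires a majority of the managers present (9).
A majority of 9 is 5.

5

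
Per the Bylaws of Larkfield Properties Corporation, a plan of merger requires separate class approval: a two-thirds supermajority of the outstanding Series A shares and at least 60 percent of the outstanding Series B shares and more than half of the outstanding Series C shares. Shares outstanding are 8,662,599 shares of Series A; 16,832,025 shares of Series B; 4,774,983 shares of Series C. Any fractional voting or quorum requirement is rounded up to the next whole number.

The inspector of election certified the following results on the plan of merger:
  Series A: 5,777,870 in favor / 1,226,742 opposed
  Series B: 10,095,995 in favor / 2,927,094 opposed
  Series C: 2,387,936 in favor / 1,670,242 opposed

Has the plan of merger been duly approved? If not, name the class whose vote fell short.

Series A: 2/3 of 8662599 = 5775066; 5,775,066 required, 5,777,870 in favor — approved.
Series B: 3/5 of 16832025 = 10099215; 10,099,215 required, 10,095,995 in favor — not approved.
Series C: a majority of 4774983 is 2387492; 2,387,492 required, 2,387,936 in favor — approved.

Not approved — the Series B shares did not give the required vote.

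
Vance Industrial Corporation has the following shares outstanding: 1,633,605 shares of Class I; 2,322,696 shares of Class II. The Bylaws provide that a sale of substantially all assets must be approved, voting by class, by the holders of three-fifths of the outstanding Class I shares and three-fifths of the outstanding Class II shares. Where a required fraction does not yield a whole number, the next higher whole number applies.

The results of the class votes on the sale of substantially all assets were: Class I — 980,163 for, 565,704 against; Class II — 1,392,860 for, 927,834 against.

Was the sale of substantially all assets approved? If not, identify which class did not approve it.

Not approved — the Class II shares did not give the required vote.

Class I: 3/5 of 1633605 = 980163; 980,163 required, 980,163 in favor — approved.
Class II: 3/5 of 2322696 = 1393617.60, rounded up to 1393618; 1,393,618 required, 1,392,860 in favor — not approved.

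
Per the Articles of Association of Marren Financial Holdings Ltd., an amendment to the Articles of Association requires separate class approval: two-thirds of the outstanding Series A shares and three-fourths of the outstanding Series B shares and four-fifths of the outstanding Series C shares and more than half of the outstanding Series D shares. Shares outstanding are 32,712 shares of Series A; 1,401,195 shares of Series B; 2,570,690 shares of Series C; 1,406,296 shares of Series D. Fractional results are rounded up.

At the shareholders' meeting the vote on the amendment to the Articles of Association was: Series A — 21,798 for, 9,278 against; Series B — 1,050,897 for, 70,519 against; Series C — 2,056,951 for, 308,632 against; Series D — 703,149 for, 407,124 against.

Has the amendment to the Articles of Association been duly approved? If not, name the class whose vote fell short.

Not approved — the Series A shares did not give the required vote.

Series A: 2/3 of 32712 = 21808; 21,808 required, 21,798 in favor — not approved.
Series B: 3/4 of 1401195 = 1050896.25, rounded up to 1050897; 1,050,897 required, 1,050,897 in favor — approved.
Series C: 4/5 of 2570690 = 2056552; 2,056,552 required, 2,056,951 in favor — approved.
Series D: a majority of 1406296 is 703149; 703,149 required, 703,149 in favor — approved.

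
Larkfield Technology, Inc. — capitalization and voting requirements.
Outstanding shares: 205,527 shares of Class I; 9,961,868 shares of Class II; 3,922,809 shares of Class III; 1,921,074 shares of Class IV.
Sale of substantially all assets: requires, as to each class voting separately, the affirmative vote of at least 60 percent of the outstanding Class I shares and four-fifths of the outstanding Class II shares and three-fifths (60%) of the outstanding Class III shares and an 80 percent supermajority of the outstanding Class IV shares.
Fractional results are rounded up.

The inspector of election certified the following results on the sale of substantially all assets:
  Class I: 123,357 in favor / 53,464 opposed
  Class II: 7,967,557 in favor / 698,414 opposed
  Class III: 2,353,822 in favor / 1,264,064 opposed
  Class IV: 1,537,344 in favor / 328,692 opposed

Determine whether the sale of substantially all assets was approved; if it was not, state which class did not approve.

Not approved — the Class II shares did not give the required vote.

Class I: 3/5 of 205527 = 123316.20, rounded up to 123317; 123,317 required, 123,357 in favor — approved.
Class II: 4/5 of 9961868 = 7969494.40, rounded up to 7969495; 7,969,495 required, 7,967,557 in favor — not approved.
Class III: 3/5 of 3922809 = 2353685.40, rounded up to 2353686; 2,353,686 required, 2,353,822 in favor — approved.
Class IV: 4/5 of 1921074 = 1536859.20, rounded up to 1536860; 1,536,860 required, 1,537,344 in favor — approved.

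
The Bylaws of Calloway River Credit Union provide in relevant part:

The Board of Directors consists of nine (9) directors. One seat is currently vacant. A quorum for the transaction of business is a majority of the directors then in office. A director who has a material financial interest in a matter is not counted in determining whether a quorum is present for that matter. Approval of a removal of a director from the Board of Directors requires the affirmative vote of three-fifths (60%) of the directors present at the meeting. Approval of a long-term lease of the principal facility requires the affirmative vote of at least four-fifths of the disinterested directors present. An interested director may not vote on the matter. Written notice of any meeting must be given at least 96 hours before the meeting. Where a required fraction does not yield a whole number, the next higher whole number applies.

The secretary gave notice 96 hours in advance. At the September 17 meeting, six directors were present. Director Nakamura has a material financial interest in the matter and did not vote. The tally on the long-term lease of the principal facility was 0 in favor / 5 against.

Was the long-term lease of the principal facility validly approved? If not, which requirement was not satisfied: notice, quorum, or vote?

Invalid — vote requirement not satisfied.

Notice: 96 hours given; 96 required (96 ≥ 96). Satisfied.
Quorum: 6 present, but the 1 interested director does not count, leaving 5. Quorum is 5. Satisfied.
Vote: the long-term lease of the principal facility requires four-fifths of the disinterested directors present (6 − 1 = 5). 4/5 of 5 = 4, so 4 affirmative votes are needed; 0 voted in favor. Not satisfied.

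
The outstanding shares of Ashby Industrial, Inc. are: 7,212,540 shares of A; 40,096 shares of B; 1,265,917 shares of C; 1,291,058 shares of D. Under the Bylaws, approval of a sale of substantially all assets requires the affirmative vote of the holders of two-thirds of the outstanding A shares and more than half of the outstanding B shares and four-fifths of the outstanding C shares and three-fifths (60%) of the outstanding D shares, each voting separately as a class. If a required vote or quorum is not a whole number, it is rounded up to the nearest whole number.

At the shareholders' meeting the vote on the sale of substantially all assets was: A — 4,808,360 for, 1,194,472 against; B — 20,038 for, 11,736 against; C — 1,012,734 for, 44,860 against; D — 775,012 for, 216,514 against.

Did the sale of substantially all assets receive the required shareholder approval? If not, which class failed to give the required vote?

A: 2/3 of 7212540 = 4808360; 4,808,360 required, 4,808,360 in favor — approved.
B: a majority of 40096 is 20049; 20,049 required, 20,038 in favor — not approved.
C: 4/5 of 1265917 = 1012733.60, rounded up to 1012734; 1,012,734 required, 1,012,734 in favor — approved.
D: 3/5 of 1291058 = 774634.80, rounded up to 774635; 774,635 required, 775,012 in favor — approved.

Not approved — the B shares did not give the required vote.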